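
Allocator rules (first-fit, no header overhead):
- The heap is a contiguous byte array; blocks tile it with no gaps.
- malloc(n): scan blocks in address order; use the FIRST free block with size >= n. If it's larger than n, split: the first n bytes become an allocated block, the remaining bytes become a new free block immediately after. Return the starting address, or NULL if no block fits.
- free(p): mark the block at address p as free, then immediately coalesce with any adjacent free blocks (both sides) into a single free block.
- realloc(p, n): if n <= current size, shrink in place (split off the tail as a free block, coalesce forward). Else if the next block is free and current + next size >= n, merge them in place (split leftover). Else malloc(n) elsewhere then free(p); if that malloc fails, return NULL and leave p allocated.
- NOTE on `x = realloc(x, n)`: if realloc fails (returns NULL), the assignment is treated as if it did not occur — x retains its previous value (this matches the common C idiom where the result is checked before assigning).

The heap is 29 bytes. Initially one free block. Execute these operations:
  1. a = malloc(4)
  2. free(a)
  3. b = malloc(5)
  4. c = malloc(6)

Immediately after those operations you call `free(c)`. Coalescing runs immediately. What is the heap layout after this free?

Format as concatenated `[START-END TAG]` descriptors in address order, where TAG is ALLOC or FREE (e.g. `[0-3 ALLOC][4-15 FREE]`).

Answer: [0-4 ALLOC][5-28 FREE]

Derivation:
Op 1: a = malloc(4) -> a = 0; heap: [0-3 ALLOC][4-28 FREE]
Op 2: free(a) -> (freed a); heap: [0-28 FREE]
Op 3: b = malloc(5) -> b = 0; heap: [0-4 ALLOC][5-28 FREE]
Op 4: c = malloc(6) -> c = 5; heap: [0-4 ALLOC][5-10 ALLOC][11-28 FREE]
free(c): c = 5 -> block [5-10 ALLOC]; mark free, coalesce with adjacent free neighbors -> [0-4 ALLOC][5-28 FREE]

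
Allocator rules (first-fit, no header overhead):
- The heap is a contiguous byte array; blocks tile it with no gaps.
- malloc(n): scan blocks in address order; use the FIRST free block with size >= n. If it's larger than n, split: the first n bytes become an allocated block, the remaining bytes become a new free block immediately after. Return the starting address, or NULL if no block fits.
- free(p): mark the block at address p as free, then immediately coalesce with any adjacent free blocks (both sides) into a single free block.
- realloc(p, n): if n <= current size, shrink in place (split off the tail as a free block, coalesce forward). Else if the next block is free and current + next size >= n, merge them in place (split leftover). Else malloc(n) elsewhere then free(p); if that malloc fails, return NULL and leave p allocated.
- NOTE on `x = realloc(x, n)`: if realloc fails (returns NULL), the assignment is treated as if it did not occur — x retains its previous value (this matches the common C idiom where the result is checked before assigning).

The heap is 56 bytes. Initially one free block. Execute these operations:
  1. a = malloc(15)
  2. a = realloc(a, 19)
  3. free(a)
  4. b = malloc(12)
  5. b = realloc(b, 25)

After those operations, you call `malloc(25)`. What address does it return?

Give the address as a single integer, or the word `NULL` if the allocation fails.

Op 1: a = malloc(15) -> a = 0; heap: [0-14 ALLOC][15-55 FREE]
Op 2: a = realloc(a, 19) -> a = 0; heap: [0-18 ALLOC][19-55 FREE]
Op 3: free(a) -> (freed a); heap: [0-55 FREE]
Op 4: b = malloc(12) -> b = 0; heap: [0-11 ALLOC][12-55 FREE]
Op 5: b = realloc(b, 25) -> b = 0; heap: [0-24 ALLOC][25-55 FREE]
malloc(25): first-fit scan over [0-24 ALLOC][25-55 FREE] -> 25

Answer: 25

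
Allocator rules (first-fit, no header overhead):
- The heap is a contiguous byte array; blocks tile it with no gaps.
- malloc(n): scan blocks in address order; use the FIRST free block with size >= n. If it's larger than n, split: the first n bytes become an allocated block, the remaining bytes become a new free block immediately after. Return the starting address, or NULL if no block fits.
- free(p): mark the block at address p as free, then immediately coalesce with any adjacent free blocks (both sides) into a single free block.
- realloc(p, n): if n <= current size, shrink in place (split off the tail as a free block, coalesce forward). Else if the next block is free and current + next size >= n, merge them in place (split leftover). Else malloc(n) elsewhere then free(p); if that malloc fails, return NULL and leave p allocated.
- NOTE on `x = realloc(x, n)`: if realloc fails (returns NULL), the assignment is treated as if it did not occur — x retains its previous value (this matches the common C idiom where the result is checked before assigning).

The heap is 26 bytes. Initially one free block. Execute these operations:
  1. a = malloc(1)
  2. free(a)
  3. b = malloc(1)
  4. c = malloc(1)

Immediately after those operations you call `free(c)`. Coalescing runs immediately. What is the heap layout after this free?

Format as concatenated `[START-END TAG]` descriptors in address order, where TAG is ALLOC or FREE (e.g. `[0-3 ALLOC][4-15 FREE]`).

Op 1: a = malloc(1) -> a = 0; heap: [0-0 ALLOC][1-25 FREE]
Op 2: free(a) -> (freed a); heap: [0-25 FREE]
Op 3: b = malloc(1) -> b = 0; heap: [0-0 ALLOC][1-25 FREE]
Op 4: c = malloc(1) -> c = 1; heap: [0-0 ALLOC][1-1 ALLOC][2-25 FREE]
free(c): c = 1 -> block [1-1 ALLOC]; mark free, coalesce with adjacent free neighbors -> [0-0 ALLOC][1-25 FREE]

Answer: [0-0 ALLOC][1-25 FREE]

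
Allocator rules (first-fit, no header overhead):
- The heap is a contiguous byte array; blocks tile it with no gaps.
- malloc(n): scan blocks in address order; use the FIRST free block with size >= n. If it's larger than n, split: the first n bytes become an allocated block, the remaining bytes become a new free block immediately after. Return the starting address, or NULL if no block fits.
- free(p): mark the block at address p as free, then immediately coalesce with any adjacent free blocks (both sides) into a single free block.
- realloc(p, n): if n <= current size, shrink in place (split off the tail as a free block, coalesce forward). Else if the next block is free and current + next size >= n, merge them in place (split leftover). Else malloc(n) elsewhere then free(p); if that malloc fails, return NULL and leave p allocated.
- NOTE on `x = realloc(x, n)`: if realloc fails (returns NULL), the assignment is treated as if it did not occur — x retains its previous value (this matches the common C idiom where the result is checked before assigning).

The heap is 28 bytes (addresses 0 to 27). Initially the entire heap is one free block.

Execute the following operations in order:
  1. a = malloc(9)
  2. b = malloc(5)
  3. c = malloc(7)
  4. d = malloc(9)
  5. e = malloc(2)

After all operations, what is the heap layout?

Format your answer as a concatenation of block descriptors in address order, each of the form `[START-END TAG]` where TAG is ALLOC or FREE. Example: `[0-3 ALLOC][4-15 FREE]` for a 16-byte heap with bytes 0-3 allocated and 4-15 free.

Answer: [0-8 ALLOC][9-13 ALLOC][14-20 ALLOC][21-22 ALLOC][23-27 FREE]

Derivation:
Op 1: a = malloc(9) -> a = 0; heap: [0-8 ALLOC][9-27 FREE]
Op 2: b = malloc(5) -> b = 9; heap: [0-8 ALLOC][9-13 ALLOC][14-27 FREE]
Op 3: c = malloc(7) -> c = 14; heap: [0-8 ALLOC][9-13 ALLOC][14-20 ALLOC][21-27 FREE]
Op 4: d = malloc(9) -> d = NULL; heap: [0-8 ALLOC][9-13 ALLOC][14-20 ALLOC][21-27 FREE]
Op 5: e = malloc(2) -> e = 21; heap: [0-8 ALLOC][9-13 ALLOC][14-20 ALLOC][21-22 ALLOC][23-27 FREE]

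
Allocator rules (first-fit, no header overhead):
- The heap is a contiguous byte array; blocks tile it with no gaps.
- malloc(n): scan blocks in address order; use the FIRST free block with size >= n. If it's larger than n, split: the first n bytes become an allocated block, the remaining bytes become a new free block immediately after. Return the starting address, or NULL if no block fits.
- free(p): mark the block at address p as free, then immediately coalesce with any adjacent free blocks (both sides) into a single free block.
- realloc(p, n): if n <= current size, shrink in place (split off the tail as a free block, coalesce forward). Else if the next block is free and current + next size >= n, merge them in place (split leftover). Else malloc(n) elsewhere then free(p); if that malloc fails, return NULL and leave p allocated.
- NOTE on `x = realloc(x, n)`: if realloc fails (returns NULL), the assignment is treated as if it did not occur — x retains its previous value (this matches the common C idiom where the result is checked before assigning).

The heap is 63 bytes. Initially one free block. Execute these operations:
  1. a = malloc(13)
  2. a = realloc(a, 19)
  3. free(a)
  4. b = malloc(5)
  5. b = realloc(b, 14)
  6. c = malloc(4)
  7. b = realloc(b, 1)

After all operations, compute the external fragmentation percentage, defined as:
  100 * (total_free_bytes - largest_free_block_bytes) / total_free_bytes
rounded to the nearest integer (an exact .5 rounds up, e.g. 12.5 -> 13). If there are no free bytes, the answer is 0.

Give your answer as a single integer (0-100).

Op 1: a = malloc(13) -> a = 0; heap: [0-12 ALLOC][13-62 FREE]
Op 2: a = realloc(a, 19) -> a = 0; heap: [0-18 ALLOC][19-62 FREE]
Op 3: free(a) -> (freed a); heap: [0-62 FREE]
Op 4: b = malloc(5) -> b = 0; heap: [0-4 ALLOC][5-62 FREE]
Op 5: b = realloc(b, 14) -> b = 0; heap: [0-13 ALLOC][14-62 FREE]
Op 6: c = malloc(4) -> c = 14; heap: [0-13 ALLOC][14-17 ALLOC][18-62 FREE]
Op 7: b = realloc(b, 1) -> b = 0; heap: [0-0 ALLOC][1-13 FREE][14-17 ALLOC][18-62 FREE]
Free blocks: [13 45] total_free=58 largest=45 -> 100*(58-45)/58 = 1300/58 ≈ 22.414 -> rounds to 22

Answer: 22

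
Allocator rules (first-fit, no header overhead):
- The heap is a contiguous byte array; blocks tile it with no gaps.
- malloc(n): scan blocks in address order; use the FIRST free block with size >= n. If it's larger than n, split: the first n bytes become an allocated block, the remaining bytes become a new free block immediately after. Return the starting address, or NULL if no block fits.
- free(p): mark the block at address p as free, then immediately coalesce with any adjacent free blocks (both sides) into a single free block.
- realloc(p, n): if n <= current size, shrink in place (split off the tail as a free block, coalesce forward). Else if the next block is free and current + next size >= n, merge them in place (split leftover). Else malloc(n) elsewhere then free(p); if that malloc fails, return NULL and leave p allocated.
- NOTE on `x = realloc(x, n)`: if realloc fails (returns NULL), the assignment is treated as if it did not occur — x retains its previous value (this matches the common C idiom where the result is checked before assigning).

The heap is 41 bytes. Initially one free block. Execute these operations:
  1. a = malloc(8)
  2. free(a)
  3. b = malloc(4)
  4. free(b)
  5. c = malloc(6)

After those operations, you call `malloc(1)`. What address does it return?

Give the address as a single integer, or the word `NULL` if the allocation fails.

Op 1: a = malloc(8) -> a = 0; heap: [0-7 ALLOC][8-40 FREE]
Op 2: free(a) -> (freed a); heap: [0-40 FREE]
Op 3: b = malloc(4) -> b = 0; heap: [0-3 ALLOC][4-40 FREE]
Op 4: free(b) -> (freed b); heap: [0-40 FREE]
Op 5: c = malloc(6) -> c = 0; heap: [0-5 ALLOC][6-40 FREE]
malloc(1): first-fit scan over [0-5 ALLOC][6-40 FREE] -> 6

Answer: 6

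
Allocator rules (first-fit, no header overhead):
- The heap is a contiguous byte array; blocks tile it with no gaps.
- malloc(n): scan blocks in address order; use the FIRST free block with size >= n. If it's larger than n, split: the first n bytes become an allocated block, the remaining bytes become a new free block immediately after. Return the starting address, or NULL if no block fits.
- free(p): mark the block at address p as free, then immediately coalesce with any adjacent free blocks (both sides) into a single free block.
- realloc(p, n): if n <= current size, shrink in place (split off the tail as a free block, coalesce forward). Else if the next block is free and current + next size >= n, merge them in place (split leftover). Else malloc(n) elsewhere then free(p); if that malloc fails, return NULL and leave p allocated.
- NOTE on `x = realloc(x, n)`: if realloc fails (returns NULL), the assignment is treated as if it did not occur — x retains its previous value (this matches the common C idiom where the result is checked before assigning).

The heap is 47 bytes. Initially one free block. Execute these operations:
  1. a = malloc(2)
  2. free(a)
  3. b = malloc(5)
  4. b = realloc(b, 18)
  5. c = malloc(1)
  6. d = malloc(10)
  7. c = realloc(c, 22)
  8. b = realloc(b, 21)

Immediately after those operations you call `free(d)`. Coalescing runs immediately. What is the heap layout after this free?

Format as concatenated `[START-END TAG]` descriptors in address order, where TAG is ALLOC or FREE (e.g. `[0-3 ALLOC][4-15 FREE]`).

Op 1: a = malloc(2) -> a = 0; heap: [0-1 ALLOC][2-46 FREE]
Op 2: free(a) -> (freed a); heap: [0-46 FREE]
Op 3: b = malloc(5) -> b = 0; heap: [0-4 ALLOC][5-46 FREE]
Op 4: b = realloc(b, 18) -> b = 0; heap: [0-17 ALLOC][18-46 FREE]
Op 5: c = malloc(1) -> c = 18; heap: [0-17 ALLOC][18-18 ALLOC][19-46 FREE]
Op 6: d = malloc(10) -> d = 19; heap: [0-17 ALLOC][18-18 ALLOC][19-28 ALLOC][29-46 FREE]
Op 7: c = realloc(c, 22) -> NULL (c unchanged); heap: [0-17 ALLOC][18-18 ALLOC][19-28 ALLOC][29-46 FREE]
Op 8: b = realloc(b, 21) -> NULL (b unchanged); heap: [0-17 ALLOC][18-18 ALLOC][19-28 ALLOC][29-46 FREE]
free(d): d = 19 -> block [19-28 ALLOC]; mark free, coalesce with adjacent free neighbors -> [0-17 ALLOC][18-18 ALLOC][19-46 FREE]

Answer: [0-17 ALLOC][18-18 ALLOC][19-46 FREE]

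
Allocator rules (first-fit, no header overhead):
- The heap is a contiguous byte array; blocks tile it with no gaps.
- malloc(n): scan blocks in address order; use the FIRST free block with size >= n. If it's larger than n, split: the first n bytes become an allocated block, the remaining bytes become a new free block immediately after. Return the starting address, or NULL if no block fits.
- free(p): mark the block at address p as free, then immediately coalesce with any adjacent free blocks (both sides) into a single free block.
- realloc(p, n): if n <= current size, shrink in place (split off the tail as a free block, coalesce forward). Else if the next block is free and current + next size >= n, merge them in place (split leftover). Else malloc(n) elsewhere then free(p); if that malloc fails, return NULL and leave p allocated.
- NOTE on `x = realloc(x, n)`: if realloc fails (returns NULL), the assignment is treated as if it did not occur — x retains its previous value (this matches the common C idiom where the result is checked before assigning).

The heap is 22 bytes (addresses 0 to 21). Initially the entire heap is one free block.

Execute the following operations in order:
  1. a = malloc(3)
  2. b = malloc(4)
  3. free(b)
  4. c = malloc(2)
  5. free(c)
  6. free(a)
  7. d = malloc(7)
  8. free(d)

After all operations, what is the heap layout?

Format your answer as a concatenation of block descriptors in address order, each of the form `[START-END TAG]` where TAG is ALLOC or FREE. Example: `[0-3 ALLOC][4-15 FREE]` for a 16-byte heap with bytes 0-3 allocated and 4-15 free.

Answer: [0-21 FREE]

Derivation:
Op 1: a = malloc(3) -> a = 0; heap: [0-2 ALLOC][3-21 FREE]
Op 2: b = malloc(4) -> b = 3; heap: [0-2 ALLOC][3-6 ALLOC][7-21 FREE]
Op 3: free(b) -> (freed b); heap: [0-2 ALLOC][3-21 FREE]
Op 4: c = malloc(2) -> c = 3; heap: [0-2 ALLOC][3-4 ALLOC][5-21 FREE]
Op 5: free(c) -> (freed c); heap: [0-2 ALLOC][3-21 FREE]
Op 6: free(a) -> (freed a); heap: [0-21 FREE]
Op 7: d = malloc(7) -> d = 0; heap: [0-6 ALLOC][7-21 FREE]
Op 8: free(d) -> (freed d); heap: [0-21 FREE]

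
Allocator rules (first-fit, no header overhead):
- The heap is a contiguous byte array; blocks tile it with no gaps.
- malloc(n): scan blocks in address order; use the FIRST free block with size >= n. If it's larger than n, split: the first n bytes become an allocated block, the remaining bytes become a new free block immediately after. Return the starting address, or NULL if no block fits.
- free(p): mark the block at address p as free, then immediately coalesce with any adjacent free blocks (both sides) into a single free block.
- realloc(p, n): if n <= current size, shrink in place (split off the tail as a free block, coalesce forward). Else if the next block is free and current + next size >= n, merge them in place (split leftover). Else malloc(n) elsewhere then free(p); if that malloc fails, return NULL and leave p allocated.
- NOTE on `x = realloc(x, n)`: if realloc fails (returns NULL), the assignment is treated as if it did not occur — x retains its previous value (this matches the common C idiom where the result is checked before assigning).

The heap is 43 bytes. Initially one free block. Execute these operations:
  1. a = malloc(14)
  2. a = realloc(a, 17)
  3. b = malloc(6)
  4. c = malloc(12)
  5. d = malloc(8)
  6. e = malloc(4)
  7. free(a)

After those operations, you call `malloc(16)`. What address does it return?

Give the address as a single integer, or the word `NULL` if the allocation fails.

Answer: 0

Derivation:
Op 1: a = malloc(14) -> a = 0; heap: [0-13 ALLOC][14-42 FREE]
Op 2: a = realloc(a, 17) -> a = 0; heap: [0-16 ALLOC][17-42 FREE]
Op 3: b = malloc(6) -> b = 17; heap: [0-16 ALLOC][17-22 ALLOC][23-42 FREE]
Op 4: c = malloc(12) -> c = 23; heap: [0-16 ALLOC][17-22 ALLOC][23-34 ALLOC][35-42 FREE]
Op 5: d = malloc(8) -> d = 35; heap: [0-16 ALLOC][17-22 ALLOC][23-34 ALLOC][35-42 ALLOC]
Op 6: e = malloc(4) -> e = NULL; heap: [0-16 ALLOC][17-22 ALLOC][23-34 ALLOC][35-42 ALLOC]
Op 7: free(a) -> (freed a); heap: [0-16 FREE][17-22 ALLOC][23-34 ALLOC][35-42 ALLOC]
malloc(16): first-fit scan over [0-16 FREE][17-22 ALLOC][23-34 ALLOC][35-42 ALLOC] -> 0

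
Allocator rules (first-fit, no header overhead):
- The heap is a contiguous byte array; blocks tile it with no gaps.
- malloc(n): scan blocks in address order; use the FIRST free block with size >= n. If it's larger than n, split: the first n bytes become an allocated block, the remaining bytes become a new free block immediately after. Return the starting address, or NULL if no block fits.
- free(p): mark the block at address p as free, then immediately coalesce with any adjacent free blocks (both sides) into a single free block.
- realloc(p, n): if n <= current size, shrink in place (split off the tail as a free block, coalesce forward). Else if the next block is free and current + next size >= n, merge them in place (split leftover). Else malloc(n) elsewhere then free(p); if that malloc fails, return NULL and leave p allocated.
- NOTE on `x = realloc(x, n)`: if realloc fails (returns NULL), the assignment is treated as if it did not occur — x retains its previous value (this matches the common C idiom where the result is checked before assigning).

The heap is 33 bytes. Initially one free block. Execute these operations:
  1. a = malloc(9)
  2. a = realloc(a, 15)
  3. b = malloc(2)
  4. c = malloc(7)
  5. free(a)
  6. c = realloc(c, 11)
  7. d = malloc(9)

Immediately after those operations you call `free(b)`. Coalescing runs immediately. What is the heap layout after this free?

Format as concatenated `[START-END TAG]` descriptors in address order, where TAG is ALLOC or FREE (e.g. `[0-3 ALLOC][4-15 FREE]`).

Op 1: a = malloc(9) -> a = 0; heap: [0-8 ALLOC][9-32 FREE]
Op 2: a = realloc(a, 15) -> a = 0; heap: [0-14 ALLOC][15-32 FREE]
Op 3: b = malloc(2) -> b = 15; heap: [0-14 ALLOC][15-16 ALLOC][17-32 FREE]
Op 4: c = malloc(7) -> c = 17; heap: [0-14 ALLOC][15-16 ALLOC][17-23 ALLOC][24-32 FREE]
Op 5: free(a) -> (freed a); heap: [0-14 FREE][15-16 ALLOC][17-23 ALLOC][24-32 FREE]
Op 6: c = realloc(c, 11) -> c = 17; heap: [0-14 FREE][15-16 ALLOC][17-27 ALLOC][28-32 FREE]
Op 7: d = malloc(9) -> d = 0; heap: [0-8 ALLOC][9-14 FREE][15-16 ALLOC][17-27 ALLOC][28-32 FREE]
free(b): b = 15 -> block [15-16 ALLOC]; mark free, coalesce with adjacent free neighbors -> [0-8 ALLOC][9-16 FREE][17-27 ALLOC][28-32 FREE]

Answer: [0-8 ALLOC][9-16 FREE][17-27 ALLOC][28-32 FREE]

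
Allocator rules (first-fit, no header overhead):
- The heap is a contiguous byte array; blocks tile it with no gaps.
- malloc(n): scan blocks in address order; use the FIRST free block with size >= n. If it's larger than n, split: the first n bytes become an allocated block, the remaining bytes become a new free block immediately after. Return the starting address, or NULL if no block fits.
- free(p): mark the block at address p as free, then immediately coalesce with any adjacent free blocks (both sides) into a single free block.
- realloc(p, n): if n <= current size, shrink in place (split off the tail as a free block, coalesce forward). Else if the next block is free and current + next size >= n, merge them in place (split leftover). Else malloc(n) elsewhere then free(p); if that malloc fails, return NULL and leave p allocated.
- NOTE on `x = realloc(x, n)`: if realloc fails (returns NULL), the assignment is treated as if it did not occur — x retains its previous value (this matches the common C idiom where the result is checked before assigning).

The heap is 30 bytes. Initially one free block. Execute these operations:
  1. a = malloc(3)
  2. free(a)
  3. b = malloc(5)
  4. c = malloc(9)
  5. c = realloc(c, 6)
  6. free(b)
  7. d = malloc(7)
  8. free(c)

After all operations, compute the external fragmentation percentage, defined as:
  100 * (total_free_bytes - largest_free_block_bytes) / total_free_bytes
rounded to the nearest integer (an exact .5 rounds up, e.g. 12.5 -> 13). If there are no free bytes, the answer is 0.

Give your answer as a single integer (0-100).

Op 1: a = malloc(3) -> a = 0; heap: [0-2 ALLOC][3-29 FREE]
Op 2: free(a) -> (freed a); heap: [0-29 FREE]
Op 3: b = malloc(5) -> b = 0; heap: [0-4 ALLOC][5-29 FREE]
Op 4: c = malloc(9) -> c = 5; heap: [0-4 ALLOC][5-13 ALLOC][14-29 FREE]
Op 5: c = realloc(c, 6) -> c = 5; heap: [0-4 ALLOC][5-10 ALLOC][11-29 FREE]
Op 6: free(b) -> (freed b); heap: [0-4 FREE][5-10 ALLOC][11-29 FREE]
Op 7: d = malloc(7) -> d = 11; heap: [0-4 FREE][5-10 ALLOC][11-17 ALLOC][18-29 FREE]
Op 8: free(c) -> (freed c); heap: [0-10 FREE][11-17 ALLOC][18-29 FREE]
Free blocks: [11 12] total_free=23 largest=12 -> 100*(23-12)/23 = 1100/23 ≈ 47.826 -> rounds to 48

Answer: 48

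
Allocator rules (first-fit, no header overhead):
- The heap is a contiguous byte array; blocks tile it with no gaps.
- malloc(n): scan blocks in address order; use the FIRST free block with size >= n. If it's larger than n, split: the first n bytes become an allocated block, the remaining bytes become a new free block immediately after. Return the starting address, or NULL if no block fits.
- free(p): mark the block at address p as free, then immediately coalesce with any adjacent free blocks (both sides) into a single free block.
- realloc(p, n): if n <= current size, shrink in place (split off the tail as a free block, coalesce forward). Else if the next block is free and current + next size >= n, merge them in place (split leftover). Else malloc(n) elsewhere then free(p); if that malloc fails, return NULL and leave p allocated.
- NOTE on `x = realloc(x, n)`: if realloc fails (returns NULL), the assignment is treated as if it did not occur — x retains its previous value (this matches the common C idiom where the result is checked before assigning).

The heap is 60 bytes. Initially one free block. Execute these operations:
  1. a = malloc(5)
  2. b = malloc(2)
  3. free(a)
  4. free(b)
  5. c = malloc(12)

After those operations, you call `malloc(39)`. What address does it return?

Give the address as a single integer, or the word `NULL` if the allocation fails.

Answer: 12

Derivation:
Op 1: a = malloc(5) -> a = 0; heap: [0-4 ALLOC][5-59 FREE]
Op 2: b = malloc(2) -> b = 5; heap: [0-4 ALLOC][5-6 ALLOC][7-59 FREE]
Op 3: free(a) -> (freed a); heap: [0-4 FREE][5-6 ALLOC][7-59 FREE]
Op 4: free(b) -> (freed b); heap: [0-59 FREE]
Op 5: c = malloc(12) -> c = 0; heap: [0-11 ALLOC][12-59 FREE]
malloc(39): first-fit scan over [0-11 ALLOC][12-59 FREE] -> 12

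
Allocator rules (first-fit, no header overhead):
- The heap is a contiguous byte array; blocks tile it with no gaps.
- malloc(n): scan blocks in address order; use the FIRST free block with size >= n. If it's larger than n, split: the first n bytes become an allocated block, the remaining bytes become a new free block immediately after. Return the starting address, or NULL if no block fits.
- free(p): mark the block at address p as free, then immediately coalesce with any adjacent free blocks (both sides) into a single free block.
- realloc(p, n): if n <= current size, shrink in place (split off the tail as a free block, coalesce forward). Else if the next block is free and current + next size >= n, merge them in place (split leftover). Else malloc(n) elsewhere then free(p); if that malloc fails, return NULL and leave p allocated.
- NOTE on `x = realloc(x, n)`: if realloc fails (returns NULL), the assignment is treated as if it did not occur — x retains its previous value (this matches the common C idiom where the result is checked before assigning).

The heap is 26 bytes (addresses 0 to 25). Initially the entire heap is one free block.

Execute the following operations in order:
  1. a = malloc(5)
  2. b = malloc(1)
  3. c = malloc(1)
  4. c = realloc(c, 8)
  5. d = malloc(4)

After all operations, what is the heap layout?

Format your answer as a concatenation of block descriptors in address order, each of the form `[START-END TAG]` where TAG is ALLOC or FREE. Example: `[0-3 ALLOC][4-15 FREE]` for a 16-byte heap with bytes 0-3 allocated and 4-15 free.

Answer: [0-4 ALLOC][5-5 ALLOC][6-13 ALLOC][14-17 ALLOC][18-25 FREE]

Derivation:
Op 1: a = malloc(5) -> a = 0; heap: [0-4 ALLOC][5-25 FREE]
Op 2: b = malloc(1) -> b = 5; heap: [0-4 ALLOC][5-5 ALLOC][6-25 FREE]
Op 3: c = malloc(1) -> c = 6; heap: [0-4 ALLOC][5-5 ALLOC][6-6 ALLOC][7-25 FREE]
Op 4: c = realloc(c, 8) -> c = 6; heap: [0-4 ALLOC][5-5 ALLOC][6-13 ALLOC][14-25 FREE]
Op 5: d = malloc(4) -> d = 14; heap: [0-4 ALLOC][5-5 ALLOC][6-13 ALLOC][14-17 ALLOC][18-25 FREE]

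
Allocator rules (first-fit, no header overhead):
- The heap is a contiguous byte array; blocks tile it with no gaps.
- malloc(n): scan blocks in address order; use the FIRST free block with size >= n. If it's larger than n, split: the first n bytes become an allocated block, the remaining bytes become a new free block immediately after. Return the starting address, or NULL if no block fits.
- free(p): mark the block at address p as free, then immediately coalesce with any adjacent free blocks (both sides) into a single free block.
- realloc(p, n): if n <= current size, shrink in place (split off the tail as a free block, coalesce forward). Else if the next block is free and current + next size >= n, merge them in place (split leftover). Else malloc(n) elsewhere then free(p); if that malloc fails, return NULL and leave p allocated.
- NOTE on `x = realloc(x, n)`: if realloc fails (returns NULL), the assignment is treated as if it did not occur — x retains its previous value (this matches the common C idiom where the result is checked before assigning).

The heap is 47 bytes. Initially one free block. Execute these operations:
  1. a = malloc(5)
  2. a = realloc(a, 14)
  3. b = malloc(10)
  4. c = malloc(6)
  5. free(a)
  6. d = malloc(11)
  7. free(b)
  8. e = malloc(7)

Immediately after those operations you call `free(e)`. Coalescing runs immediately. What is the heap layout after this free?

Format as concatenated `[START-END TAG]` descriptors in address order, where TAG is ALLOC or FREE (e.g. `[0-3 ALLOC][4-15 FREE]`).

Answer: [0-10 ALLOC][11-23 FREE][24-29 ALLOC][30-46 FREE]

Derivation:
Op 1: a = malloc(5) -> a = 0; heap: [0-4 ALLOC][5-46 FREE]
Op 2: a = realloc(a, 14) -> a = 0; heap: [0-13 ALLOC][14-46 FREE]
Op 3: b = malloc(10) -> b = 14; heap: [0-13 ALLOC][14-23 ALLOC][24-46 FREE]
Op 4: c = malloc(6) -> c = 24; heap: [0-13 ALLOC][14-23 ALLOC][24-29 ALLOC][30-46 FREE]
Op 5: free(a) -> (freed a); heap: [0-13 FREE][14-23 ALLOC][24-29 ALLOC][30-46 FREE]
Op 6: d = malloc(11) -> d = 0; heap: [0-10 ALLOC][11-13 FREE][14-23 ALLOC][24-29 ALLOC][30-46 FREE]
Op 7: free(b) -> (freed b); heap: [0-10 ALLOC][11-23 FREE][24-29 ALLOC][30-46 FREE]
Op 8: e = malloc(7) -> e = 11; heap: [0-10 ALLOC][11-17 ALLOC][18-23 FREE][24-29 ALLOC][30-46 FREE]
free(e): e = 11 -> block [11-17 ALLOC]; mark free, coalesce with adjacent free neighbors -> [0-10 ALLOC][11-23 FREE][24-29 ALLOC][30-46 FREE]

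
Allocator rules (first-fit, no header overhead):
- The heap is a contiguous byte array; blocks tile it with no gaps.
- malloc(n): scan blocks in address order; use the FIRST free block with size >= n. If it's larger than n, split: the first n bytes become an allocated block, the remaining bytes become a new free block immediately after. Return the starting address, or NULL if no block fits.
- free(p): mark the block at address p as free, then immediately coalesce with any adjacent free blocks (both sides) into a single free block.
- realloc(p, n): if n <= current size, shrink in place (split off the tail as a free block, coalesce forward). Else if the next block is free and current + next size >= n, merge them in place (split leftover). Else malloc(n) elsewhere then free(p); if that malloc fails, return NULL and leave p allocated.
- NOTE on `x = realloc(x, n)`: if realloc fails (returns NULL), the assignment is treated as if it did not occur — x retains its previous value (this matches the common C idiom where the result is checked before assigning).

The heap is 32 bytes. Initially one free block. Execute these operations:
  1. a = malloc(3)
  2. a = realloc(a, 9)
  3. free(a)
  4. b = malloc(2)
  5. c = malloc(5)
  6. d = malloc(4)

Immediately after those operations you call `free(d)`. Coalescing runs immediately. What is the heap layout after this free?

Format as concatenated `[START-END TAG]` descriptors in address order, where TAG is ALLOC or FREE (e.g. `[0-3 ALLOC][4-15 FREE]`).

Answer: [0-1 ALLOC][2-6 ALLOC][7-31 FREE]

Derivation:
Op 1: a = malloc(3) -> a = 0; heap: [0-2 ALLOC][3-31 FREE]
Op 2: a = realloc(a, 9) -> a = 0; heap: [0-8 ALLOC][9-31 FREE]
Op 3: free(a) -> (freed a); heap: [0-31 FREE]
Op 4: b = malloc(2) -> b = 0; heap: [0-1 ALLOC][2-31 FREE]
Op 5: c = malloc(5) -> c = 2; heap: [0-1 ALLOC][2-6 ALLOC][7-31 FREE]
Op 6: d = malloc(4) -> d = 7; heap: [0-1 ALLOC][2-6 ALLOC][7-10 ALLOC][11-31 FREE]
free(d): d = 7 -> block [7-10 ALLOC]; mark free, coalesce with adjacent free neighbors -> [0-1 ALLOC][2-6 ALLOC][7-31 FREE]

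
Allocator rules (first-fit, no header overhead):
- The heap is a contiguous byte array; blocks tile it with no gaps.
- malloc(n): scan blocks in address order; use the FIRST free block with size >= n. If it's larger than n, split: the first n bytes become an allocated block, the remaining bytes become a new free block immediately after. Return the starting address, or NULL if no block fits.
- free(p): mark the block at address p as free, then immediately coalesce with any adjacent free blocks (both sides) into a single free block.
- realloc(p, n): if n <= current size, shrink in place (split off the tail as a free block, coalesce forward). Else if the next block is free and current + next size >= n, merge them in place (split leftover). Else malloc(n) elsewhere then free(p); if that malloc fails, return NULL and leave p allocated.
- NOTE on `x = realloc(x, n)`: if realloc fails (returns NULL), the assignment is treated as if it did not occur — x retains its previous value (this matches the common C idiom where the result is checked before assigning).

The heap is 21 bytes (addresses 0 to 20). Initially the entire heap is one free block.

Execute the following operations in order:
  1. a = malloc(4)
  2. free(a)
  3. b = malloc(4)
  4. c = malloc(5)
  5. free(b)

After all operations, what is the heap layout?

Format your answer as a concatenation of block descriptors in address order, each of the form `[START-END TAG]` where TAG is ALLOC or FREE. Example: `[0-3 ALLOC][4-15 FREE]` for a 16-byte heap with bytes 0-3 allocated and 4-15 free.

Answer: [0-3 FREE][4-8 ALLOC][9-20 FREE]

Derivation:
Op 1: a = malloc(4) -> a = 0; heap: [0-3 ALLOC][4-20 FREE]
Op 2: free(a) -> (freed a); heap: [0-20 FREE]
Op 3: b = malloc(4) -> b = 0; heap: [0-3 ALLOC][4-20 FREE]
Op 4: c = malloc(5) -> c = 4; heap: [0-3 ALLOC][4-8 ALLOC][9-20 FREE]
Op 5: free(b) -> (freed b); heap: [0-3 FREE][4-8 ALLOC][9-20 FREE]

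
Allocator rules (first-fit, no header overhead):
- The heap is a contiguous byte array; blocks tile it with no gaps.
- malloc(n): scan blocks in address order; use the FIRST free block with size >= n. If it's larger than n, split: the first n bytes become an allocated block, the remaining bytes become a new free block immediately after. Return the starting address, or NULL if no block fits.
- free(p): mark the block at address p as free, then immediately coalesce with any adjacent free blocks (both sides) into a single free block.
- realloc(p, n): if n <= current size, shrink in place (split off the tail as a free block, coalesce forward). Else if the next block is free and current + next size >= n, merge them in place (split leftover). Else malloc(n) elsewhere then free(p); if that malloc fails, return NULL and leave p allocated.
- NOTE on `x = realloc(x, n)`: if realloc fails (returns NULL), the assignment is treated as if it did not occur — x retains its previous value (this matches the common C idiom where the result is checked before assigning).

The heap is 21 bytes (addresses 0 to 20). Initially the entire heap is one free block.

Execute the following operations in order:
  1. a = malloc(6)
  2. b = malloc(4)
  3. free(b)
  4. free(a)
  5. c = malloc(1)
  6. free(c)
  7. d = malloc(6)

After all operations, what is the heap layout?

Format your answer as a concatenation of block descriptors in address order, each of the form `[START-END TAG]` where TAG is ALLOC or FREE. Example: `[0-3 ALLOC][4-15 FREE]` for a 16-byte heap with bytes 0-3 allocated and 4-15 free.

Answer: [0-5 ALLOC][6-20 FREE]

Derivation:
Op 1: a = malloc(6) -> a = 0; heap: [0-5 ALLOC][6-20 FREE]
Op 2: b = malloc(4) -> b = 6; heap: [0-5 ALLOC][6-9 ALLOC][10-20 FREE]
Op 3: free(b) -> (freed b); heap: [0-5 ALLOC][6-20 FREE]
Op 4: free(a) -> (freed a); heap: [0-20 FREE]
Op 5: c = malloc(1) -> c = 0; heap: [0-0 ALLOC][1-20 FREE]
Op 6: free(c) -> (freed c); heap: [0-20 FREE]
Op 7: d = malloc(6) -> d = 0; heap: [0-5 ALLOC][6-20 FREE]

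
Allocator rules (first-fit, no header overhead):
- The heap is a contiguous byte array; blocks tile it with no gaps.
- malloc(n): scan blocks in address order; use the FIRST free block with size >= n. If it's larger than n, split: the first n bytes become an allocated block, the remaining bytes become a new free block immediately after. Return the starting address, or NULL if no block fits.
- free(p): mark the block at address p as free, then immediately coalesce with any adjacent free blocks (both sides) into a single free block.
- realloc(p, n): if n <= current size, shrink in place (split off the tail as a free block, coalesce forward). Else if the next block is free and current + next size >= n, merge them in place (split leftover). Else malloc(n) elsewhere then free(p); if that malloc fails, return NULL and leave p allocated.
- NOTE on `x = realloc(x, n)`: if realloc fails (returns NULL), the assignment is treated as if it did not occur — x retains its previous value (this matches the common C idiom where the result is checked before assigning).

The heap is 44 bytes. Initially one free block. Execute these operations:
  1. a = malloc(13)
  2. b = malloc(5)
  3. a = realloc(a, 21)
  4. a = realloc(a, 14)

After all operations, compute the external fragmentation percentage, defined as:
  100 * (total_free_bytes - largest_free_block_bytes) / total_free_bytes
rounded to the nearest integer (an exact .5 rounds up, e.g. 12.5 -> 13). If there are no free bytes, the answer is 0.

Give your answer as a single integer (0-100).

Op 1: a = malloc(13) -> a = 0; heap: [0-12 ALLOC][13-43 FREE]
Op 2: b = malloc(5) -> b = 13; heap: [0-12 ALLOC][13-17 ALLOC][18-43 FREE]
Op 3: a = realloc(a, 21) -> a = 18; heap: [0-12 FREE][13-17 ALLOC][18-38 ALLOC][39-43 FREE]
Op 4: a = realloc(a, 14) -> a = 18; heap: [0-12 FREE][13-17 ALLOC][18-31 ALLOC][32-43 FREE]
Free blocks: [13 12] total_free=25 largest=13 -> 100*(25-13)/25 = 1200/25 = 48

Answer: 48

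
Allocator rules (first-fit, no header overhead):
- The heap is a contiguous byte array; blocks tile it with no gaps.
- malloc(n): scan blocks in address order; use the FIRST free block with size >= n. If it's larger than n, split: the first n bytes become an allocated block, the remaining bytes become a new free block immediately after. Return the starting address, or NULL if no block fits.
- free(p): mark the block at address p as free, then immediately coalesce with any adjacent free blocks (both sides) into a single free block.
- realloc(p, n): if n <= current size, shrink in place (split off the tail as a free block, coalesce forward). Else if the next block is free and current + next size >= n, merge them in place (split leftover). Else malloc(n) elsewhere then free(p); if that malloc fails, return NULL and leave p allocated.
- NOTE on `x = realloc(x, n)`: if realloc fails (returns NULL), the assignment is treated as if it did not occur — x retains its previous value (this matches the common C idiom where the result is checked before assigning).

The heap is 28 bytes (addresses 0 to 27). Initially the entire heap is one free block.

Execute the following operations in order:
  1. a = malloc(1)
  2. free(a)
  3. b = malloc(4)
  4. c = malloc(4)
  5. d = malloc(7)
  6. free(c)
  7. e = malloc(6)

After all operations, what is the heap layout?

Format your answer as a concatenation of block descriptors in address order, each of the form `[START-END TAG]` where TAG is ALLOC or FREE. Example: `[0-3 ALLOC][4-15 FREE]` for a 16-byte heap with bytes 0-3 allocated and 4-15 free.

Answer: [0-3 ALLOC][4-7 FREE][8-14 ALLOC][15-20 ALLOC][21-27 FREE]

Derivation:
Op 1: a = malloc(1) -> a = 0; heap: [0-0 ALLOC][1-27 FREE]
Op 2: free(a) -> (freed a); heap: [0-27 FREE]
Op 3: b = malloc(4) -> b = 0; heap: [0-3 ALLOC][4-27 FREE]
Op 4: c = malloc(4) -> c = 4; heap: [0-3 ALLOC][4-7 ALLOC][8-27 FREE]
Op 5: d = malloc(7) -> d = 8; heap: [0-3 ALLOC][4-7 ALLOC][8-14 ALLOC][15-27 FREE]
Op 6: free(c) -> (freed c); heap: [0-3 ALLOC][4-7 FREE][8-14 ALLOC][15-27 FREE]
Op 7: e = malloc(6) -> e = 15; heap: [0-3 ALLOC][4-7 FREE][8-14 ALLOC][15-20 ALLOC][21-27 FREE]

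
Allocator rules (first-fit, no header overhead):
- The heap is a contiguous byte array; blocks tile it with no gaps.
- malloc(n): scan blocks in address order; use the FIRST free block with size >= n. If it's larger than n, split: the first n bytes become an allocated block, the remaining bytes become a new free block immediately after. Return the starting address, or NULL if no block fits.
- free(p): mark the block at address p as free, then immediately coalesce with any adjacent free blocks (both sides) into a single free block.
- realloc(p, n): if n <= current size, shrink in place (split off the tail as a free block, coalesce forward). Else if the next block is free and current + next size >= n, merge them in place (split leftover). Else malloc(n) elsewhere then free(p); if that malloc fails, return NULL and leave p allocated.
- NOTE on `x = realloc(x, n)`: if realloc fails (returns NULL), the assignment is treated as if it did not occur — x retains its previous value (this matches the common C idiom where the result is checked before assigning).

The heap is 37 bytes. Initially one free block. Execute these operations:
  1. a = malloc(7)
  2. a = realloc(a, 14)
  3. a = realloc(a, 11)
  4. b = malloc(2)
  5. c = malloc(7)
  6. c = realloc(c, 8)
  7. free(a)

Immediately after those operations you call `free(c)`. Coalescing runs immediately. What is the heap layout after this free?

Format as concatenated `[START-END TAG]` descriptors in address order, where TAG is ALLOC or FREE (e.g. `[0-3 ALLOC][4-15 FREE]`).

Op 1: a = malloc(7) -> a = 0; heap: [0-6 ALLOC][7-36 FREE]
Op 2: a = realloc(a, 14) -> a = 0; heap: [0-13 ALLOC][14-36 FREE]
Op 3: a = realloc(a, 11) -> a = 0; heap: [0-10 ALLOC][11-36 FREE]
Op 4: b = malloc(2) -> b = 11; heap: [0-10 ALLOC][11-12 ALLOC][13-36 FREE]
Op 5: c = malloc(7) -> c = 13; heap: [0-10 ALLOC][11-12 ALLOC][13-19 ALLOC][20-36 FREE]
Op 6: c = realloc(c, 8) -> c = 13; heap: [0-10 ALLOC][11-12 ALLOC][13-20 ALLOC][21-36 FREE]
Op 7: free(a) -> (freed a); heap: [0-10 FREE][11-12 ALLOC][13-20 ALLOC][21-36 FREE]
free(c): c = 13 -> block [13-20 ALLOC]; mark free, coalesce with adjacent free neighbors -> [0-10 FREE][11-12 ALLOC][13-36 FREE]

Answer: [0-10 FREE][11-12 ALLOC][13-36 FREE]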